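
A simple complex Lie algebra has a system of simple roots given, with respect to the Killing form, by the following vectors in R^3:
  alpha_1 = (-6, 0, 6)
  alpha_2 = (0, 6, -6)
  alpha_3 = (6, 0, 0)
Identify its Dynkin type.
Compute the Cartan integers a_ij = 2(alpha_i, alpha_j)/(alpha_j, alpha_j); the resulting 3x3 Cartan matrix is
[[2, -1, -2], [-1, 2, 0], [-1, 0, 2]].
The roots have two lengths (squared-length ratio 2:1); the short ones are alpha_{3}. The associated Dynkin diagram is a chain of 3 nodes with a double edge at one end; the terminal node there is the unique short simple root (B_3), so the type is B_3 (the algebra so(7)).

B_3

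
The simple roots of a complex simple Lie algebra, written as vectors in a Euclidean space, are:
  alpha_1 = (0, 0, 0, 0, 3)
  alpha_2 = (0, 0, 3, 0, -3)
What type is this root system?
Compute the Cartan integers a_ij = 2(alpha_i, alpha_j)/(alpha_j, alpha_j); the resulting 2x2 Cartan matrix is
[[2, -1], [-2, 2]].
The roots have two lengths (squared-length ratio 2:1); the short ones are alpha_{1}. The associated Dynkin diagram is a chain of 2 nodes with a double edge at one end; the terminal node there is the unique short simple root (B_2), so the type is B_2 (the algebra so(5)).

type B_2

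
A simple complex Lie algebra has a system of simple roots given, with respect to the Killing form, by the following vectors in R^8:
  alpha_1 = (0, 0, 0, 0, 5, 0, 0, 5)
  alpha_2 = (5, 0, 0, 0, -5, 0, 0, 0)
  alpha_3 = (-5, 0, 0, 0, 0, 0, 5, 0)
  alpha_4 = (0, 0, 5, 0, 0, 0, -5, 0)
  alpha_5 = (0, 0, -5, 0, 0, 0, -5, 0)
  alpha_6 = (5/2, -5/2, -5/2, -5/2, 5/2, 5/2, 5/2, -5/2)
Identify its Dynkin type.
E_6

Compute the Cartan integers a_ij = 2(alpha_i, alpha_j)/(alpha_j, alpha_j); the resulting 6x6 Cartan matrix is
[[2, -1, 0, 0, 0, 0], [-1, 2, -1, 0, 0, 0], [0, -1, 2, -1, -1, 0], [0, 0, -1, 2, 0, -1], [0, 0, -1, 0, 2, 0], [0, 0, 0, -1, 0, 2]].
All simple roots have the same length, so the diagram is simply laced. The associated Dynkin diagram is a chain of 5 nodes with one extra node attached to the third node from one end (E_6), so the type is E_6.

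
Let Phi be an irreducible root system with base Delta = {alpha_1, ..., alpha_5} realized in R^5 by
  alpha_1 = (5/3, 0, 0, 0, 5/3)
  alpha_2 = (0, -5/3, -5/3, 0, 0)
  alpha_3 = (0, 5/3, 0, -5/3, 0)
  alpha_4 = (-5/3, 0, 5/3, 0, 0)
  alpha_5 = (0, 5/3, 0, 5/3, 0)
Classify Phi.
Compute the Cartan integers a_ij = 2(alpha_i, alpha_j)/(alpha_j, alpha_j); the resulting 5x5 Cartan matrix is
[[2, 0, 0, -1, 0], [0, 2, -1, -1, -1], [0, -1, 2, 0, 0], [-1, -1, 0, 2, 0], [0, -1, 0, 0, 2]].
All simple roots have the same length, so the diagram is simply laced. The associated Dynkin diagram is a chain of 3 nodes with a fork of two nodes at one end (D_5), so the type is D_5 (the algebra so(10)).

type D_5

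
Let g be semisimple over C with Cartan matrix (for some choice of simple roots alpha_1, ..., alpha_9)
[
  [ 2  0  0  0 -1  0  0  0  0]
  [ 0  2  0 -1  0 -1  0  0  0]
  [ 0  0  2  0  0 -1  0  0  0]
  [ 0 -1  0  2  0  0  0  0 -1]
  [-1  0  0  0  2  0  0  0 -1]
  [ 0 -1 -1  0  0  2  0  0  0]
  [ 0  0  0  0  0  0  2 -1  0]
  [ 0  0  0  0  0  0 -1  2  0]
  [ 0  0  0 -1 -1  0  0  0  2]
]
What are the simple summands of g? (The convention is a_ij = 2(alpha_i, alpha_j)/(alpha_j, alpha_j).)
A2 + A7

The diagram associated to this matrix has two connected components: the simple roots {alpha_7, alpha_8} form a chain of 2 nodes with single edges (A_2), and {alpha_1, alpha_2, alpha_3, alpha_4, alpha_5, alpha_6, alpha_9} form a chain of 7 nodes with single edges (A_7). A semisimple Lie algebra decomposes uniquely as the direct sum of simple ideals, one per connected component of its Dynkin diagram, so g ≅ A_2 ⊕ A_7 (dimension 8 + 63 = 71).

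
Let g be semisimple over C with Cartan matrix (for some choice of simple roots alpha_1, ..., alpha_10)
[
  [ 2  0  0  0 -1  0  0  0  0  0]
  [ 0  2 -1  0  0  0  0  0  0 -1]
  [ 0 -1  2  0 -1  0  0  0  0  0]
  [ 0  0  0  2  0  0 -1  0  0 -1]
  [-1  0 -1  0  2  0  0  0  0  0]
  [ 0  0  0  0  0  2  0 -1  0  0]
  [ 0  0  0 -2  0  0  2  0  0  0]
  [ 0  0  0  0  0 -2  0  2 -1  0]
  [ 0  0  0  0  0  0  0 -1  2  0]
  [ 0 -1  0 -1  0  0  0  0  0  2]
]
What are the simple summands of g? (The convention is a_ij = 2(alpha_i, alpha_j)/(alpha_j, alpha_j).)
B_3 (so(7)) ⊕ C_7 (sp(14))

The diagram associated to this matrix has two connected components: the simple roots {alpha_6, alpha_8, alpha_9} form a chain of 3 nodes with a double edge at one end; the terminal node there is the unique short simple root (B_3), and {alpha_1, alpha_2, alpha_3, alpha_4, alpha_5, alpha_7, alpha_10} form a chain of 7 nodes with a double edge at one end; the terminal node there is the unique long simple root (C_7). A semisimple Lie algebra decomposes uniquely as the direct sum of simple ideals, one per connected component of its Dynkin diagram, so g ≅ B_3 ⊕ C_7 (dimension 21 + 105 = 126).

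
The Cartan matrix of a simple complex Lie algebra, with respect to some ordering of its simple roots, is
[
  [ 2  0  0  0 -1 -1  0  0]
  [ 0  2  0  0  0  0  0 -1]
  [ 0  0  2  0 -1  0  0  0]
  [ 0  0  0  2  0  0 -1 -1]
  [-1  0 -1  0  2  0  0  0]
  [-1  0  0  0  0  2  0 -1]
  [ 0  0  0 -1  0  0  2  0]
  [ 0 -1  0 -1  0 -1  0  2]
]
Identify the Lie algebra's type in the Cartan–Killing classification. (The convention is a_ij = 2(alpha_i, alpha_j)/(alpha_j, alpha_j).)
The matrix has rank 8 with 2's on the diagonal. Reading the off-diagonal entries as Dynkin edges (a single edge where a_ij = a_ji = -1; a double or triple edge where a_ij * a_ji = 2 or 3), the diagram is a chain of 7 nodes with one extra node attached to the third node from one end (E_8). One simple-root ordering that puts it in standard form is (alpha_7, alpha_2, alpha_4, alpha_8, alpha_6, alpha_1, alpha_5, alpha_3). So the algebra is type E_8.

type E_8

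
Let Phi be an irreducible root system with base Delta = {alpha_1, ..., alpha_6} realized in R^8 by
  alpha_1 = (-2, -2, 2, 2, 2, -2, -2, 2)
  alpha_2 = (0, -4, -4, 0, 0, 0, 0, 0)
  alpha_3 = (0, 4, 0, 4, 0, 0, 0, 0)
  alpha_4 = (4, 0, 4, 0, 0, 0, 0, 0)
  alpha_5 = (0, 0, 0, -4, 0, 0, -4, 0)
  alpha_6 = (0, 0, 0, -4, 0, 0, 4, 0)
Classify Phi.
Compute the Cartan integers a_ij = 2(alpha_i, alpha_j)/(alpha_j, alpha_j); the resulting 6x6 Cartan matrix is
[[2, 0, 0, 0, 0, -1], [0, 2, -1, -1, 0, 0], [0, -1, 2, 0, -1, -1], [0, -1, 0, 2, 0, 0], [0, 0, -1, 0, 2, 0], [-1, 0, -1, 0, 0, 2]].
All simple roots have the same length, so the diagram is simply laced. The associated Dynkin diagram is a chain of 5 nodes with one extra node attached to the third node from one end (E_6), so the type is E_6.

E_6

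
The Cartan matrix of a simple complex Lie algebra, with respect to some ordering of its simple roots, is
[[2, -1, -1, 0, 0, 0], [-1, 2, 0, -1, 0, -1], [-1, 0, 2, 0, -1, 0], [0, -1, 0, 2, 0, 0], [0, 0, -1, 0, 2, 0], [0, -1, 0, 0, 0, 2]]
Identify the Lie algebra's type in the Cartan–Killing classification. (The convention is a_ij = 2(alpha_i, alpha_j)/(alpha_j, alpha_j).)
D_6

The matrix has rank 6 with 2's on the diagonal. Reading the off-diagonal entries as Dynkin edges (a single edge where a_ij = a_ji = -1; a double or triple edge where a_ij * a_ji = 2 or 3), the diagram is a chain of 4 nodes with a fork of two nodes at one end (D_6). One simple-root ordering that puts it in standard form is (alpha_5, alpha_3, alpha_1, alpha_2, alpha_4, alpha_6). So the algebra is type D_6, i.e. so(12).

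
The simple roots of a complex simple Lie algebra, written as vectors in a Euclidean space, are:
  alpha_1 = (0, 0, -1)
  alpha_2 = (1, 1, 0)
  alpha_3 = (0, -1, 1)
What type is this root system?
B3

Compute the Cartan integers a_ij = 2(alpha_i, alpha_j)/(alpha_j, alpha_j); the resulting 3x3 Cartan matrix is
[[2, 0, -1], [0, 2, -1], [-2, -1, 2]].
The roots have two lengths (squared-length ratio 2:1); the short ones are alpha_{1}. The associated Dynkin diagram is a chain of 3 nodes with a double edge at one end; the terminal node there is the unique short simple root (B_3), so the type is B_3 (the algebra so(7)).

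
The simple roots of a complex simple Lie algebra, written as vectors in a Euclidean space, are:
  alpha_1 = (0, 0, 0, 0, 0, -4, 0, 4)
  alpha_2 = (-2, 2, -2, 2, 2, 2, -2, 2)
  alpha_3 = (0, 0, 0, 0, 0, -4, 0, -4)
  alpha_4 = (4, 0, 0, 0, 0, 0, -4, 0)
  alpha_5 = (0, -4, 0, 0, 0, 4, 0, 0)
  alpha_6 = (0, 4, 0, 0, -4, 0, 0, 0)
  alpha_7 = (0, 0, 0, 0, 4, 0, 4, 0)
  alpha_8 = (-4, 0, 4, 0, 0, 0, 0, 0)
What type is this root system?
type E_8

Compute the Cartan integers a_ij = 2(alpha_i, alpha_j)/(alpha_j, alpha_j); the resulting 8x8 Cartan matrix is
[[2, 0, 0, 0, -1, 0, 0, 0], [0, 2, -1, 0, 0, 0, 0, 0], [0, -1, 2, 0, -1, 0, 0, 0], [0, 0, 0, 2, 0, 0, -1, -1], [-1, 0, -1, 0, 2, -1, 0, 0], [0, 0, 0, 0, -1, 2, -1, 0], [0, 0, 0, -1, 0, -1, 2, 0], [0, 0, 0, -1, 0, 0, 0, 2]].
All simple roots have the same length, so the diagram is simply laced. The associated Dynkin diagram is a chain of 7 nodes with one extra node attached to the third node from one end (E_8), so the type is E_8.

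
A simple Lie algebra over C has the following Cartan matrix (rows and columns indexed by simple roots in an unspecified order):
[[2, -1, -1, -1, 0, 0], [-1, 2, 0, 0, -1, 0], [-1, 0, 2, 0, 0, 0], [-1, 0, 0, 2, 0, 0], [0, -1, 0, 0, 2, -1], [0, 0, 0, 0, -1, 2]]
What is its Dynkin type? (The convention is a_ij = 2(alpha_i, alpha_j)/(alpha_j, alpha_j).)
The matrix has rank 6 with 2's on the diagonal. Reading the off-diagonal entries as Dynkin edges (a single edge where a_ij = a_ji = -1; a double or triple edge where a_ij * a_ji = 2 or 3), the diagram is a chain of 4 nodes with a fork of two nodes at one end (D_6). One simple-root ordering that puts it in standard form is (alpha_6, alpha_5, alpha_2, alpha_1, alpha_4, alpha_3). So the algebra is type D_6, i.e. so(12).

type D_6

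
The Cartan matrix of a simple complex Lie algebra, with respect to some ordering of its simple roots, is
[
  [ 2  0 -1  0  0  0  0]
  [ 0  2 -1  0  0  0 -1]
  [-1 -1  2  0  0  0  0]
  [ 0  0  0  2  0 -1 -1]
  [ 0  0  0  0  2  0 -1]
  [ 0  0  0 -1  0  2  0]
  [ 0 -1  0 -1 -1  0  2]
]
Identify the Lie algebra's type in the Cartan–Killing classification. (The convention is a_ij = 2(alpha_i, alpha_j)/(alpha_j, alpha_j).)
The matrix has rank 7 with 2's on the diagonal. Reading the off-diagonal entries as Dynkin edges (a single edge where a_ij = a_ji = -1; a double or triple edge where a_ij * a_ji = 2 or 3), the diagram is a chain of 6 nodes with one extra node attached to the third node from one end (E_7). One simple-root ordering that puts it in standard form is (alpha_6, alpha_5, alpha_4, alpha_7, alpha_2, alpha_3, alpha_1). So the algebra is type E_7.

E_7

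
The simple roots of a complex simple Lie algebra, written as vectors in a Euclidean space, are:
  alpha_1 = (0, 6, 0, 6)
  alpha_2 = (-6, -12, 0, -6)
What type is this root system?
type G_2

Compute the Cartan integers a_ij = 2(alpha_i, alpha_j)/(alpha_j, alpha_j); the resulting 2x2 Cartan matrix is
[[2, -1], [-3, 2]].
The roots have two lengths (squared-length ratio 3:1); the short ones are alpha_{1}. The associated Dynkin diagram is two nodes joined by a triple edge (G_2), so the type is G_2.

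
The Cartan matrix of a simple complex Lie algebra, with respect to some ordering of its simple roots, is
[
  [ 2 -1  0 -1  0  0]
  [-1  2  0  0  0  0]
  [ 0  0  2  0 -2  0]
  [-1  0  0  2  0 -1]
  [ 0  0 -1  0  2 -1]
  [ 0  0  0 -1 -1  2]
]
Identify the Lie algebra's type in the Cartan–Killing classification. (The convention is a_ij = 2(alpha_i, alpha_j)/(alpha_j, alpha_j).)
The matrix has rank 6 with 2's on the diagonal. Reading the off-diagonal entries as Dynkin edges (a single edge where a_ij = a_ji = -1; a double or triple edge where a_ij * a_ji = 2 or 3), the diagram is a chain of 6 nodes with a double edge at one end; the terminal node there is the unique long simple root (C_6). One simple-root ordering that puts it in standard form is (alpha_2, alpha_1, alpha_4, alpha_6, alpha_5, alpha_3). So the algebra is type C_6, i.e. sp(12).

C6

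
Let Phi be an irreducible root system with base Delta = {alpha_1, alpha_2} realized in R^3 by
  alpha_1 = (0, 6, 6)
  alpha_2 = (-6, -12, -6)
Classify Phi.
G_2

Compute the Cartan integers a_ij = 2(alpha_i, alpha_j)/(alpha_j, alpha_j); the resulting 2x2 Cartan matrix is
[[2, -1], [-3, 2]].
The roots have two lengths (squared-length ratio 3:1); the short ones are alpha_{1}. The associated Dynkin diagram is two nodes joined by a triple edge (G_2), so the type is G_2.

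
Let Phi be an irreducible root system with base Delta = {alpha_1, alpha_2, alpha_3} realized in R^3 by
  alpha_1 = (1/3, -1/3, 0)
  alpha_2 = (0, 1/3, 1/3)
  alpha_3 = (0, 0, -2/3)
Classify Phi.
Compute the Cartan integers a_ij = 2(alpha_i, alpha_j)/(alpha_j, alpha_j); the resulting 3x3 Cartan matrix is
[[2, -1, 0], [-1, 2, -1], [0, -2, 2]].
The roots have two lengths (squared-length ratio 2:1); the short ones are alpha_{1,2}. The associated Dynkin diagram is a chain of 3 nodes with a double edge at one end; the terminal node there is the unique long simple root (C_3), so the type is C_3 (the algebra sp(6)).

type C_3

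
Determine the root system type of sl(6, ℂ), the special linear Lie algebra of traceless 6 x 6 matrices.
This is sl(6), which has dimension 6^2 - 1 = 35 and rank 6 - 1 = 5 (a Cartan subalgebra is the diagonal traceless matrices). In the classification of classical Lie algebras, the special linear algebra sl(n+1) has type A_n; here n = 5, so the Dynkin diagram is a chain of 5 nodes with single edges (A_5). Hence the type is A_5.

type A_5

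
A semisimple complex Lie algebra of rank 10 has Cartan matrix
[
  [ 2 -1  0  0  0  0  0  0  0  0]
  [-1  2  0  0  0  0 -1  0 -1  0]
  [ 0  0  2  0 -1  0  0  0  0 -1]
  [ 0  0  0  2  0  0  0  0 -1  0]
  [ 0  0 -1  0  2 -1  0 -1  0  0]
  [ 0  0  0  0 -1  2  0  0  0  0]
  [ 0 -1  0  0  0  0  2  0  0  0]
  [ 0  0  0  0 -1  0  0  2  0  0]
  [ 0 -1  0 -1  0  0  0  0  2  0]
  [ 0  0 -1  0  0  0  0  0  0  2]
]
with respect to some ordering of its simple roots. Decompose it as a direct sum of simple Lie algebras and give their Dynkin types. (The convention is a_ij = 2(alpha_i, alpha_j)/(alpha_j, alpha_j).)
The diagram associated to this matrix has two connected components: the simple roots {alpha_3, alpha_5, alpha_6, alpha_8, alpha_10} form a chain of 3 nodes with a fork of two nodes at one end (D_5), and {alpha_1, alpha_2, alpha_4, alpha_7, alpha_9} form a chain of 3 nodes with a fork of two nodes at one end (D_5). A semisimple Lie algebra decomposes uniquely as the direct sum of simple ideals, one per connected component of its Dynkin diagram, so g ≅ D_5 ⊕ D_5 (dimension 45 + 45 = 90).

D_5 ⊕ D_5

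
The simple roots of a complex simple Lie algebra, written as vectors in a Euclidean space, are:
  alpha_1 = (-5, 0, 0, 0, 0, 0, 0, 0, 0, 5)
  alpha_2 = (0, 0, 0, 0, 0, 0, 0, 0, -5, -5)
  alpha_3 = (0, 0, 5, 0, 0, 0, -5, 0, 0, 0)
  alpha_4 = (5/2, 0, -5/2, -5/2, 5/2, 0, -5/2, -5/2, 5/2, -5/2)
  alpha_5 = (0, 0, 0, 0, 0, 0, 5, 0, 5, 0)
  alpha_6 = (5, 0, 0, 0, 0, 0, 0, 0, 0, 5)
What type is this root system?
Compute the Cartan integers a_ij = 2(alpha_i, alpha_j)/(alpha_j, alpha_j); the resulting 6x6 Cartan matrix is
[[2, -1, 0, -1, 0, 0], [-1, 2, 0, 0, -1, -1], [0, 0, 2, 0, -1, 0], [-1, 0, 0, 2, 0, 0], [0, -1, -1, 0, 2, 0], [0, -1, 0, 0, 0, 2]].
All simple roots have the same length, so the diagram is simply laced. The associated Dynkin diagram is a chain of 5 nodes with one extra node attached to the third node from one end (E_6), so the type is E_6.

E6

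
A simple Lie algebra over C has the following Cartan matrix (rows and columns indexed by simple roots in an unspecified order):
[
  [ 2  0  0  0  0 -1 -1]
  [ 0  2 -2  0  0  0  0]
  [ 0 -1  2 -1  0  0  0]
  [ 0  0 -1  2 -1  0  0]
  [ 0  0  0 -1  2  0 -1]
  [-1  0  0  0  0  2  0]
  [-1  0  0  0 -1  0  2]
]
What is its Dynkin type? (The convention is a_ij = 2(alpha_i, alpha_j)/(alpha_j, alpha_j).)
C7

The matrix has rank 7 with 2's on the diagonal. Reading the off-diagonal entries as Dynkin edges (a single edge where a_ij = a_ji = -1; a double or triple edge where a_ij * a_ji = 2 or 3), the diagram is a chain of 7 nodes with a double edge at one end; the terminal node there is the unique long simple root (C_7). One simple-root ordering that puts it in standard form is (alpha_6, alpha_1, alpha_7, alpha_5, alpha_4, alpha_3, alpha_2). So the algebra is type C_7, i.e. sp(14).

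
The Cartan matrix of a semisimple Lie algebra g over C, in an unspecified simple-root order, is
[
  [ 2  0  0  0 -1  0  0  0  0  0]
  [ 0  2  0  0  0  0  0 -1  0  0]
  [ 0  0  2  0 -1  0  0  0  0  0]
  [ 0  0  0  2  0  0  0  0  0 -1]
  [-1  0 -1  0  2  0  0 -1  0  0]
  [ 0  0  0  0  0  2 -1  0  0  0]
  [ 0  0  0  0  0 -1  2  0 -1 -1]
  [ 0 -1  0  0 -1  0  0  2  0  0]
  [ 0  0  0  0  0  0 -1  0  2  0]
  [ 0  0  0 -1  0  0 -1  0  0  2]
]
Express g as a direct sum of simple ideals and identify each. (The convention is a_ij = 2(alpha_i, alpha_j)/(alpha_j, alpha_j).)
D5 ⊕ D5

The diagram associated to this matrix has two connected components: the simple roots {alpha_1, alpha_2, alpha_3, alpha_5, alpha_8} form a chain of 3 nodes with a fork of two nodes at one end (D_5), and {alpha_4, alpha_6, alpha_7, alpha_9, alpha_10} form a chain of 3 nodes with a fork of two nodes at one end (D_5). A semisimple Lie algebra decomposes uniquely as the direct sum of simple ideals, one per connected component of its Dynkin diagram, so g ≅ D_5 ⊕ D_5 (dimension 45 + 45 = 90).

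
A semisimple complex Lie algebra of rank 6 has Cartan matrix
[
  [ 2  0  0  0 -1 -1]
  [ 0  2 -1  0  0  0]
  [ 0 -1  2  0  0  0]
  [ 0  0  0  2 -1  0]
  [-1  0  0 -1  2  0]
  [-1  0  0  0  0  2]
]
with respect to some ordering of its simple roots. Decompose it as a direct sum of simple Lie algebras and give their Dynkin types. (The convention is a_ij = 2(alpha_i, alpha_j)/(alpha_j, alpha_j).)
A2 ⊕ A4

The diagram associated to this matrix has two connected components: the simple roots {alpha_2, alpha_3} form a chain of 2 nodes with single edges (A_2), and {alpha_1, alpha_4, alpha_5, alpha_6} form a chain of 4 nodes with single edges (A_4). A semisimple Lie algebra decomposes uniquely as the direct sum of simple ideals, one per connected component of its Dynkin diagram, so g ≅ A_2 ⊕ A_4 (dimension 8 + 24 = 32).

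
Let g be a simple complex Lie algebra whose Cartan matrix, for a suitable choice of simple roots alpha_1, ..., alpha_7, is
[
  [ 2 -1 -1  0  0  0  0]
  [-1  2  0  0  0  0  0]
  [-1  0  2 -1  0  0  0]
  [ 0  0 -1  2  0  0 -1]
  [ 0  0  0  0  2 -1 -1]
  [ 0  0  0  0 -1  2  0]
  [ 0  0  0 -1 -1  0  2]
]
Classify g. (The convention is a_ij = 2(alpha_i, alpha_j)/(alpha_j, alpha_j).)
A7

The matrix has rank 7 with 2's on the diagonal. Reading the off-diagonal entries as Dynkin edges (a single edge where a_ij = a_ji = -1; a double or triple edge where a_ij * a_ji = 2 or 3), the diagram is a chain of 7 nodes with single edges (A_7). One simple-root ordering that puts it in standard form is (alpha_6, alpha_5, alpha_7, alpha_4, alpha_3, alpha_1, alpha_2). So the algebra is type A_7, i.e. sl(8).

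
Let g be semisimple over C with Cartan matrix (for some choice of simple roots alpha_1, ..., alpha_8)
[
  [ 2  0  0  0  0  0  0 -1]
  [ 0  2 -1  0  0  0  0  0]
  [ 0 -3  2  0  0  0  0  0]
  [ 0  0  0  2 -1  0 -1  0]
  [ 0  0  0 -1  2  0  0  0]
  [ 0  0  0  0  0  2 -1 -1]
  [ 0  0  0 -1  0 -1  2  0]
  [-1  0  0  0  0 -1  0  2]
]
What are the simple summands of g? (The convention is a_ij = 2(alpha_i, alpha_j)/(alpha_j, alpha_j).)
The diagram associated to this matrix has two connected components: the simple roots {alpha_1, alpha_4, alpha_5, alpha_6, alpha_7, alpha_8} form a chain of 6 nodes with single edges (A_6), and {alpha_2, alpha_3} form two nodes joined by a triple edge (G_2). A semisimple Lie algebra decomposes uniquely as the direct sum of simple ideals, one per connected component of its Dynkin diagram, so g ≅ A_6 ⊕ G_2 (dimension 48 + 14 = 62).

A6 ⊕ G2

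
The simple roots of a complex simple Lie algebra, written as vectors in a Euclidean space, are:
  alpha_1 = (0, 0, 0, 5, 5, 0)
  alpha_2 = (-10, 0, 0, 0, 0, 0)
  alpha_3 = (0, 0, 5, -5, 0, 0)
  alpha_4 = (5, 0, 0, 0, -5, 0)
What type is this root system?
type C_4

Compute the Cartan integers a_ij = 2(alpha_i, alpha_j)/(alpha_j, alpha_j); the resulting 4x4 Cartan matrix is
[[2, 0, -1, -1], [0, 2, 0, -2], [-1, 0, 2, 0], [-1, -1, 0, 2]].
The roots have two lengths (squared-length ratio 2:1); the short ones are alpha_{1,3,4}. The associated Dynkin diagram is a chain of 4 nodes with a double edge at one end; the terminal node there is the unique long simple root (C_4), so the type is C_4 (the algebra sp(8)).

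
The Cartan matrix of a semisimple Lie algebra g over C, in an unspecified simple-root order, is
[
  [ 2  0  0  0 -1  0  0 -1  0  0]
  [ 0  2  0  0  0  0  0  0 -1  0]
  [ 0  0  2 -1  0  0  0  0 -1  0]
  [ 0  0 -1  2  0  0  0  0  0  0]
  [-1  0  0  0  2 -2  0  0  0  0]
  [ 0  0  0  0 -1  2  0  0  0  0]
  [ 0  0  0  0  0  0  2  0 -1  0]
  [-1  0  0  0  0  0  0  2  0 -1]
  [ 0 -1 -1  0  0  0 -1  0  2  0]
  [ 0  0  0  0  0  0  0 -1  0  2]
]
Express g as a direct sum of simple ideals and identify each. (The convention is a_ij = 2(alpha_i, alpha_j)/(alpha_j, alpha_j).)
B5 + D5

The diagram associated to this matrix has two connected components: the simple roots {alpha_1, alpha_5, alpha_6, alpha_8, alpha_10} form a chain of 5 nodes with a double edge at one end; the terminal node there is the unique short simple root (B_5), and {alpha_2, alpha_3, alpha_4, alpha_7, alpha_9} form a chain of 3 nodes with a fork of two nodes at one end (D_5). A semisimple Lie algebra decomposes uniquely as the direct sum of simple ideals, one per connected component of its Dynkin diagram, so g ≅ B_5 ⊕ D_5 (dimension 55 + 45 = 100).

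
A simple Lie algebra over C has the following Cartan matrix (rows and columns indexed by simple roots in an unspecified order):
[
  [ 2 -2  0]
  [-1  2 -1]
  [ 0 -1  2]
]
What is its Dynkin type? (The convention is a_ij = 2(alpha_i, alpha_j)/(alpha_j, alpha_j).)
C_3

The matrix has rank 3 with 2's on the diagonal. Reading the off-diagonal entries as Dynkin edges (a single edge where a_ij = a_ji = -1; a double or triple edge where a_ij * a_ji = 2 or 3), the diagram is a chain of 3 nodes with a double edge at one end; the terminal node there is the unique long simple root (C_3). One simple-root ordering that puts it in standard form is (alpha_3, alpha_2, alpha_1). So the algebra is type C_3, i.e. sp(6).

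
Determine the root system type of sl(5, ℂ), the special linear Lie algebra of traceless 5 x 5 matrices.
This is sl(5), which has dimension 5^2 - 1 = 24 and rank 5 - 1 = 4 (a Cartan subalgebra is the diagonal traceless matrices). In the classification of classical Lie algebras, the special linear algebra sl(n+1) has type A_n; here n = 4, so the Dynkin diagram is a chain of 4 nodes with single edges (A_4). Hence the type is A_4.

A4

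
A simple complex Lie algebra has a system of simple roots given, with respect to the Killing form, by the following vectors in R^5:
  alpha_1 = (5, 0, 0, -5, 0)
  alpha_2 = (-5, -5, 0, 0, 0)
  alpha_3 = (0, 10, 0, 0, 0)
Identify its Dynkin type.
Compute the Cartan integers a_ij = 2(alpha_i, alpha_j)/(alpha_j, alpha_j); the resulting 3x3 Cartan matrix is
[[2, -1, 0], [-1, 2, -1], [0, -2, 2]].
The roots have two lengths (squared-length ratio 2:1); the short ones are alpha_{1,2}. The associated Dynkin diagram is a chain of 3 nodes with a double edge at one end; the terminal node there is the unique long simple root (C_3), so the type is C_3 (the algebra sp(6)).

C_3 (sp(6))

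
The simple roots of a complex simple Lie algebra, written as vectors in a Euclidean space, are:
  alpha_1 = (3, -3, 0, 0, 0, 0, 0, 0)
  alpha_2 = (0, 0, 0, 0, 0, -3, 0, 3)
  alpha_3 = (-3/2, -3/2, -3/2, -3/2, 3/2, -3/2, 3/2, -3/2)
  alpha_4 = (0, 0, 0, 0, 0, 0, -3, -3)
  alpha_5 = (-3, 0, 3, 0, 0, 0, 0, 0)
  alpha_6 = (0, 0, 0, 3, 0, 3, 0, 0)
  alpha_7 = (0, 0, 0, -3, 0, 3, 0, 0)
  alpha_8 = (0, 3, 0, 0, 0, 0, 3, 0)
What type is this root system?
Compute the Cartan integers a_ij = 2(alpha_i, alpha_j)/(alpha_j, alpha_j); the resulting 8x8 Cartan matrix is
[[2, 0, 0, 0, -1, 0, 0, -1], [0, 2, 0, -1, 0, -1, -1, 0], [0, 0, 2, 0, 0, -1, 0, 0], [0, -1, 0, 2, 0, 0, 0, -1], [-1, 0, 0, 0, 2, 0, 0, 0], [0, -1, -1, 0, 0, 2, 0, 0], [0, -1, 0, 0, 0, 0, 2, 0], [-1, 0, 0, -1, 0, 0, 0, 2]].
All simple roots have the same length, so the diagram is simply laced. The associated Dynkin diagram is a chain of 7 nodes with one extra node attached to the third node from one end (E_8), so the type is E_8.

type E_8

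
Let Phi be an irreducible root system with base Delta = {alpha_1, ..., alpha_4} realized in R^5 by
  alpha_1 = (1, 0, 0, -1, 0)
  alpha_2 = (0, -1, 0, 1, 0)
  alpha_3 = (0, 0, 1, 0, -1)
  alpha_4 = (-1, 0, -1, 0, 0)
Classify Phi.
Compute the Cartan integers a_ij = 2(alpha_i, alpha_j)/(alpha_j, alpha_j); the resulting 4x4 Cartan matrix is
[[2, -1, 0, -1], [-1, 2, 0, 0], [0, 0, 2, -1], [-1, 0, -1, 2]].
All simple roots have the same length, so the diagram is simply laced. The associated Dynkin diagram is a chain of 4 nodes with single edges (A_4), so the type is A_4 (the algebra sl(5)).

A_4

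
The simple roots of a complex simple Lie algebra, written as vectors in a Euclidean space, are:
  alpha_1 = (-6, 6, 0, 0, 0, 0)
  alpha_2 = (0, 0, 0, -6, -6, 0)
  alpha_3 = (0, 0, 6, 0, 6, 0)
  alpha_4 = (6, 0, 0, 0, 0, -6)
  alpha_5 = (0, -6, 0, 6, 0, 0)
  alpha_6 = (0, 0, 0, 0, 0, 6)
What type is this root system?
B6

Compute the Cartan integers a_ij = 2(alpha_i, alpha_j)/(alpha_j, alpha_j); the resulting 6x6 Cartan matrix is
[[2, 0, 0, -1, -1, 0], [0, 2, -1, 0, -1, 0], [0, -1, 2, 0, 0, 0], [-1, 0, 0, 2, 0, -2], [-1, -1, 0, 0, 2, 0], [0, 0, 0, -1, 0, 2]].
The roots have two lengths (squared-length ratio 2:1); the short ones are alpha_{6}. The associated Dynkin diagram is a chain of 6 nodes with a double edge at one end; the terminal node there is the unique short simple root (B_6), so the type is B_6 (the algebra so(13)).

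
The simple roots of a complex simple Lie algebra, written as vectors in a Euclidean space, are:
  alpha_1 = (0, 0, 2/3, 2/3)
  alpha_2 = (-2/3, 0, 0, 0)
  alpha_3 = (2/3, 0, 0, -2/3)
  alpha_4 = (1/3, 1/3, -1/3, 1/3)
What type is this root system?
F_4

Compute the Cartan integers a_ij = 2(alpha_i, alpha_j)/(alpha_j, alpha_j); the resulting 4x4 Cartan matrix is
[[2, 0, -1, 0], [0, 2, -1, -1], [-1, -2, 2, 0], [0, -1, 0, 2]].
The roots have two lengths (squared-length ratio 2:1); the short ones are alpha_{2,4}. The associated Dynkin diagram is a chain of 4 nodes with a double edge between the middle two (F_4), so the type is F_4.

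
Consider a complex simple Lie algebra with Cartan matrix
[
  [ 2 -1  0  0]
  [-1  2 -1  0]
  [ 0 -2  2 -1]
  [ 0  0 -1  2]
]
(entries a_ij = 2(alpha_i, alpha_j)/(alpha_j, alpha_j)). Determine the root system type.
The matrix has rank 4 with 2's on the diagonal. Reading the off-diagonal entries as Dynkin edges (a single edge where a_ij = a_ji = -1; a double or triple edge where a_ij * a_ji = 2 or 3), the diagram is a chain of 4 nodes with a double edge between the middle two (F_4). One simple-root ordering that puts it in standard form is (alpha_4, alpha_3, alpha_2, alpha_1). So the algebra is type F_4.

F4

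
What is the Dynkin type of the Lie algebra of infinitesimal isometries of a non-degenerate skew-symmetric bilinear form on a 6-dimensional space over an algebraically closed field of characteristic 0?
This is sp(6), which has dimension 6(6+1)/2 = 21 and rank 6/2 = 3. In the classification of classical Lie algebras, the symplectic algebra sp(2n) has type C_n; here n = 3, so the Dynkin diagram is a chain of 3 nodes with a double edge at one end; the terminal node there is the unique long simple root (C_3). Hence the type is C_3.

type C_3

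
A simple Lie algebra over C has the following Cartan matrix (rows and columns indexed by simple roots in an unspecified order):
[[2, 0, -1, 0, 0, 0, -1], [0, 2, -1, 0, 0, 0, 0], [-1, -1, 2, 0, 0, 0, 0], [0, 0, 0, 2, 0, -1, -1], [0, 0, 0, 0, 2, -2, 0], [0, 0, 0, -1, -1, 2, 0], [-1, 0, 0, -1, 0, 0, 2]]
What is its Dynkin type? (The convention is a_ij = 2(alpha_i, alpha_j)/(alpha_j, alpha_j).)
C7

The matrix has rank 7 with 2's on the diagonal. Reading the off-diagonal entries as Dynkin edges (a single edge where a_ij = a_ji = -1; a double or triple edge where a_ij * a_ji = 2 or 3), the diagram is a chain of 7 nodes with a double edge at one end; the terminal node there is the unique long simple root (C_7). One simple-root ordering that puts it in standard form is (alpha_2, alpha_3, alpha_1, alpha_7, alpha_4, alpha_6, alpha_5). So the algebra is type C_7, i.e. sp(14).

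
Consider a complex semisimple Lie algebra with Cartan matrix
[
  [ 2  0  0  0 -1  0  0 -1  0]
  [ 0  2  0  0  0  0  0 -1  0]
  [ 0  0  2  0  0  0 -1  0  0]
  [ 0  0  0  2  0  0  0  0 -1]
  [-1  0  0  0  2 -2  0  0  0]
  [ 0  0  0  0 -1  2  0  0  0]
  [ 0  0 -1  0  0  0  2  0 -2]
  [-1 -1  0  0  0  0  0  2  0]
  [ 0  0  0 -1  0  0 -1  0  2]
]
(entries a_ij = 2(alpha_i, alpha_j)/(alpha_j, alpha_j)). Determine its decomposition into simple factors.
The diagram associated to this matrix has two connected components: the simple roots {alpha_1, alpha_2, alpha_5, alpha_6, alpha_8} form a chain of 5 nodes with a double edge at one end; the terminal node there is the unique short simple root (B_5), and {alpha_3, alpha_4, alpha_7, alpha_9} form a chain of 4 nodes with a double edge between the middle two (F_4). A semisimple Lie algebra decomposes uniquely as the direct sum of simple ideals, one per connected component of its Dynkin diagram, so g ≅ B_5 ⊕ F_4 (dimension 55 + 52 = 107).

B_5 + F_4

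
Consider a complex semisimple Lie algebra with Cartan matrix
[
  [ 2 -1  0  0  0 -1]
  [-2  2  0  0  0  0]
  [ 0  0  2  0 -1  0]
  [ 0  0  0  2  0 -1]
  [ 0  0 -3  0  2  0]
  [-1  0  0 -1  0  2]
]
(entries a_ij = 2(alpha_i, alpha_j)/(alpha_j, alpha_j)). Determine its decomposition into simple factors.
C4 + G2

The diagram associated to this matrix has two connected components: the simple roots {alpha_1, alpha_2, alpha_4, alpha_6} form a chain of 4 nodes with a double edge at one end; the terminal node there is the unique long simple root (C_4), and {alpha_3, alpha_5} form two nodes joined by a triple edge (G_2). A semisimple Lie algebra decomposes uniquely as the direct sum of simple ideals, one per connected component of its Dynkin diagram, so g ≅ C_4 ⊕ G_2 (dimension 36 + 14 = 50).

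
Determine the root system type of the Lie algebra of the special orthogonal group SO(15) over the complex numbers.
B_7 (so(15))

This is so(15) with 15 odd, which has dimension 15(15-1)/2 = 105 and rank (15-1)/2 = 7. In the classification of classical Lie algebras, the orthogonal algebra so(2n+1) in an odd number of variables has type B_n; here n = 7, so the Dynkin diagram is a chain of 7 nodes with a double edge at one end; the terminal node there is the unique short simple root (B_7). Hence the type is B_7.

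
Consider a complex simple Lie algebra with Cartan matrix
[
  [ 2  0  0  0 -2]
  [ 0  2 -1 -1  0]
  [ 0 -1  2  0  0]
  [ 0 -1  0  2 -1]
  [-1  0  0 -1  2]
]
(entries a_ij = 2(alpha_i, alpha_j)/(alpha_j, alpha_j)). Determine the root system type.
The matrix has rank 5 with 2's on the diagonal. Reading the off-diagonal entries as Dynkin edges (a single edge where a_ij = a_ji = -1; a double or triple edge where a_ij * a_ji = 2 or 3), the diagram is a chain of 5 nodes with a double edge at one end; the terminal node there is the unique long simple root (C_5). One simple-root ordering that puts it in standard form is (alpha_3, alpha_2, alpha_4, alpha_5, alpha_1). So the algebra is type C_5, i.e. sp(10).

C_5 (sp(10))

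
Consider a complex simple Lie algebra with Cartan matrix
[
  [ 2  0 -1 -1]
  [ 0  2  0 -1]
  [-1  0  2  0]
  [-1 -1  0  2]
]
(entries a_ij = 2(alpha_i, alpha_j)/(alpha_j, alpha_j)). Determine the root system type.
The matrix has rank 4 with 2's on the diagonal. Reading the off-diagonal entries as Dynkin edges (a single edge where a_ij = a_ji = -1; a double or triple edge where a_ij * a_ji = 2 or 3), the diagram is a chain of 4 nodes with single edges (A_4). One simple-root ordering that puts it in standard form is (alpha_3, alpha_1, alpha_4, alpha_2). So the algebra is type A_4, i.e. sl(5).

A4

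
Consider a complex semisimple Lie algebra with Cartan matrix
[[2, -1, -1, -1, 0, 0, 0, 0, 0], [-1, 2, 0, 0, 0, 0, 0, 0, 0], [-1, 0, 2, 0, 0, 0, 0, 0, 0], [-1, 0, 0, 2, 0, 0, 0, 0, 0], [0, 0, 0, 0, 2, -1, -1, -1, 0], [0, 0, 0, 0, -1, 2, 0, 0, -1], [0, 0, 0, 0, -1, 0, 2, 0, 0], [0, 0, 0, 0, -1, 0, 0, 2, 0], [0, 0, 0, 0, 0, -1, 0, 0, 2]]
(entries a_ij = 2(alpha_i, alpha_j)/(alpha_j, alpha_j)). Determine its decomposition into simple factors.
D4 ⊕ D5

The diagram associated to this matrix has two connected components: the simple roots {alpha_1, alpha_2, alpha_3, alpha_4} form a chain of 2 nodes with a fork of two nodes at one end (D_4), and {alpha_5, alpha_6, alpha_7, alpha_8, alpha_9} form a chain of 3 nodes with a fork of two nodes at one end (D_5). A semisimple Lie algebra decomposes uniquely as the direct sum of simple ideals, one per connected component of its Dynkin diagram, so g ≅ D_4 ⊕ D_5 (dimension 28 + 45 = 73).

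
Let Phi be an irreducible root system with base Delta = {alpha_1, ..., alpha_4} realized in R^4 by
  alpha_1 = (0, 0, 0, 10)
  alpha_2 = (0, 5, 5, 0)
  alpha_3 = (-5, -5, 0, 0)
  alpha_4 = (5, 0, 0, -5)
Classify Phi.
Compute the Cartan integers a_ij = 2(alpha_i, alpha_j)/(alpha_j, alpha_j); the resulting 4x4 Cartan matrix is
[[2, 0, 0, -2], [0, 2, -1, 0], [0, -1, 2, -1], [-1, 0, -1, 2]].
The roots have two lengths (squared-length ratio 2:1); the short ones are alpha_{2,3,4}. The associated Dynkin diagram is a chain of 4 nodes with a double edge at one end; the terminal node there is the unique long simple root (C_4), so the type is C_4 (the algebra sp(8)).

type C_4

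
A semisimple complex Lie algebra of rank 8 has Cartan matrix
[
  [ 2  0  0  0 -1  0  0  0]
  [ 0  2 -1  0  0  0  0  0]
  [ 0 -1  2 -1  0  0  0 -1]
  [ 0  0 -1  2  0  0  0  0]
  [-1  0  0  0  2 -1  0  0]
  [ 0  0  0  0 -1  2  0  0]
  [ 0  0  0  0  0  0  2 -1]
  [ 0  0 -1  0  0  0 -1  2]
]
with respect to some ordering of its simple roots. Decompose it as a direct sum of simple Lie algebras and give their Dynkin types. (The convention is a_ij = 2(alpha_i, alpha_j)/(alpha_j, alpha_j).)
A3 + D5

The diagram associated to this matrix has two connected components: the simple roots {alpha_1, alpha_5, alpha_6} form a chain of 3 nodes with single edges (A_3), and {alpha_2, alpha_3, alpha_4, alpha_7, alpha_8} form a chain of 3 nodes with a fork of two nodes at one end (D_5). A semisimple Lie algebra decomposes uniquely as the direct sum of simple ideals, one per connected component of its Dynkin diagram, so g ≅ A_3 ⊕ D_5 (dimension 15 + 45 = 60).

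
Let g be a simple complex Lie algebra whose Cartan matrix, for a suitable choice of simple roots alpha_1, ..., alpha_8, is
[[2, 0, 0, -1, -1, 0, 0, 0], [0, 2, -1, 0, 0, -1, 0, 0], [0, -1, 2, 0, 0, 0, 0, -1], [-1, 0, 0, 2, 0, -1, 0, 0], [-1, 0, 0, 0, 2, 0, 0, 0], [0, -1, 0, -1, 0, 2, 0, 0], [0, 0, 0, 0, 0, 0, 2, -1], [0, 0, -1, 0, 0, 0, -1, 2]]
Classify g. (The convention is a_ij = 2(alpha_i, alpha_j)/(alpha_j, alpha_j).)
The matrix has rank 8 with 2's on the diagonal. Reading the off-diagonal entries as Dynkin edges (a single edge where a_ij = a_ji = -1; a double or triple edge where a_ij * a_ji = 2 or 3), the diagram is a chain of 8 nodes with single edges (A_8). One simple-root ordering that puts it in standard form is (alpha_7, alpha_8, alpha_3, alpha_2, alpha_6, alpha_4, alpha_1, alpha_5). So the algebra is type A_8, i.e. sl(9).

A8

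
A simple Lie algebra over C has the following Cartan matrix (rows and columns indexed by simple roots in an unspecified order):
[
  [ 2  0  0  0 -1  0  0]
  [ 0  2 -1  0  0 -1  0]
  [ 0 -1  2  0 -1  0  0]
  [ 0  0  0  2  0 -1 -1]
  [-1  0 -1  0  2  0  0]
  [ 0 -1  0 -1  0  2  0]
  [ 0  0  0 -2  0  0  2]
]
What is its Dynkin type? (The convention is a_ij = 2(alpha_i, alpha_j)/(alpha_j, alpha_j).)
C7

The matrix has rank 7 with 2's on the diagonal. Reading the off-diagonal entries as Dynkin edges (a single edge where a_ij = a_ji = -1; a double or triple edge where a_ij * a_ji = 2 or 3), the diagram is a chain of 7 nodes with a double edge at one end; the terminal node there is the unique long simple root (C_7). One simple-root ordering that puts it in standard form is (alpha_1, alpha_5, alpha_3, alpha_2, alpha_6, alpha_4, alpha_7). So the algebra is type C_7, i.e. sp(14).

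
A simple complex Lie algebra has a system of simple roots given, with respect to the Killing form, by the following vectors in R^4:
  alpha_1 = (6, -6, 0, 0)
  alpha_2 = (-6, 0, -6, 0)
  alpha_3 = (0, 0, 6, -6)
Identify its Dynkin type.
A_3 (sl(4))

Compute the Cartan integers a_ij = 2(alpha_i, alpha_j)/(alpha_j, alpha_j); the resulting 3x3 Cartan matrix is
[[2, -1, 0], [-1, 2, -1], [0, -1, 2]].
All simple roots have the same length, so the diagram is simply laced. The associated Dynkin diagram is a chain of 3 nodes with single edges (A_3), so the type is A_3 (the algebra sl(4)).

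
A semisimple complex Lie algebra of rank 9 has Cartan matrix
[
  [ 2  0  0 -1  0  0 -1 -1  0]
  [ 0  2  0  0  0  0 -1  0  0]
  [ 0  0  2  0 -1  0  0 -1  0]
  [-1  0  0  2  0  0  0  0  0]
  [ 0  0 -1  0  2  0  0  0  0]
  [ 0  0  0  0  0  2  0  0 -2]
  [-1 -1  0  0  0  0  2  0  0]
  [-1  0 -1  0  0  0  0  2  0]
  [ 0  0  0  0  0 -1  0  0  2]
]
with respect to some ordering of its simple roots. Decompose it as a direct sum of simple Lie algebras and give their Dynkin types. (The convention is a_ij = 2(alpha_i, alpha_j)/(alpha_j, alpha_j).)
The diagram associated to this matrix has two connected components: the simple roots {alpha_6, alpha_9} form a chain of 2 nodes with a double edge at one end; the terminal node there is the unique short simple root (B_2), and {alpha_1, alpha_2, alpha_3, alpha_4, alpha_5, alpha_7, alpha_8} form a chain of 6 nodes with one extra node attached to the third node from one end (E_7). A semisimple Lie algebra decomposes uniquely as the direct sum of simple ideals, one per connected component of its Dynkin diagram, so g ≅ B_2 ⊕ E_7 (dimension 10 + 133 = 143).

B2 ⊕ E7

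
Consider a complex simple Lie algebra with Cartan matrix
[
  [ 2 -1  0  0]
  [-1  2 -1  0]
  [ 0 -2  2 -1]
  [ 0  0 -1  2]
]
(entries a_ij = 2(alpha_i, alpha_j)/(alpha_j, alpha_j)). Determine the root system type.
F4

The matrix has rank 4 with 2's on the diagonal. Reading the off-diagonal entries as Dynkin edges (a single edge where a_ij = a_ji = -1; a double or triple edge where a_ij * a_ji = 2 or 3), the diagram is a chain of 4 nodes with a double edge between the middle two (F_4). One simple-root ordering that puts it in standard form is (alpha_4, alpha_3, alpha_2, alpha_1). So the algebra is type F_4.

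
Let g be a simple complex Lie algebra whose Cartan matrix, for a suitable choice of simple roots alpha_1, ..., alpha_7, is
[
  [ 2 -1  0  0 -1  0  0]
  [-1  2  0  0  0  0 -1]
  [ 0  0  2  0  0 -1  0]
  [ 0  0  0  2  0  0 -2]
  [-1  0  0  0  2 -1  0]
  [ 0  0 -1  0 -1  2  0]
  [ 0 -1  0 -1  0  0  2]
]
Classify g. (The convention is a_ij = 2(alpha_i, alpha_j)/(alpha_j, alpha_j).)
The matrix has rank 7 with 2's on the diagonal. Reading the off-diagonal entries as Dynkin edges (a single edge where a_ij = a_ji = -1; a double or triple edge where a_ij * a_ji = 2 or 3), the diagram is a chain of 7 nodes with a double edge at one end; the terminal node there is the unique long simple root (C_7). One simple-root ordering that puts it in standard form is (alpha_3, alpha_6, alpha_5, alpha_1, alpha_2, alpha_7, alpha_4). So the algebra is type C_7, i.e. sp(14).

C_7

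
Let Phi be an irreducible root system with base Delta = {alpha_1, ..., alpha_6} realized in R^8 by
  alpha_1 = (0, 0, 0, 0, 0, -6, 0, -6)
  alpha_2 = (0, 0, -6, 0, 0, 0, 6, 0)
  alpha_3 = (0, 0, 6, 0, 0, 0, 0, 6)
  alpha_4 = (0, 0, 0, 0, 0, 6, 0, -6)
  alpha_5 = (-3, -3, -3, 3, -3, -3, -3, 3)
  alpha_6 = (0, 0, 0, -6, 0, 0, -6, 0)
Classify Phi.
E_6

Compute the Cartan integers a_ij = 2(alpha_i, alpha_j)/(alpha_j, alpha_j); the resulting 6x6 Cartan matrix is
[[2, 0, -1, 0, 0, 0], [0, 2, -1, 0, 0, -1], [-1, -1, 2, -1, 0, 0], [0, 0, -1, 2, -1, 0], [0, 0, 0, -1, 2, 0], [0, -1, 0, 0, 0, 2]].
All simple roots have the same length, so the diagram is simply laced. The associated Dynkin diagram is a chain of 5 nodes with one extra node attached to the third node from one end (E_6), so the type is E_6.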